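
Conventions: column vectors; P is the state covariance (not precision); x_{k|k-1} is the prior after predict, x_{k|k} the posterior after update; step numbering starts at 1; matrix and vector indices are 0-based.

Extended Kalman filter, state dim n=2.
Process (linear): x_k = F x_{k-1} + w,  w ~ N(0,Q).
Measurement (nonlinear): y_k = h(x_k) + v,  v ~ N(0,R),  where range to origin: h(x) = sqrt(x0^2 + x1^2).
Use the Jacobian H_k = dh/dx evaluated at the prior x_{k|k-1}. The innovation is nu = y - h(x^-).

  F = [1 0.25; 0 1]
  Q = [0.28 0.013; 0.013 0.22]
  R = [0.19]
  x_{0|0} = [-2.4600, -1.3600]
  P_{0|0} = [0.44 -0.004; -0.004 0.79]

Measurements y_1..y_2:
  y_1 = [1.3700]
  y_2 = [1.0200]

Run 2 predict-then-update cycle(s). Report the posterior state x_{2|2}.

x_post = [-1.2260, -0.2130]

step 1: x^-=[-2.8000, -1.3600]  P^-=[0.7674 0.2065; 0.2065 1.0100]  H_jac=[-0.8995 -0.4369]  S=[1.1660]  K=[-0.6694; -0.5378]  nu=[-1.7428]  x^+=[-1.6334, -0.4228]  P^+=[0.2449 -0.2132; -0.2132 0.6728]
step 2: x^-=[-1.7391, -0.4228]  P^-=[0.4604 -0.0320; -0.0320 0.8928]  H_jac=[-0.9717 -0.2362]  S=[0.6598]  K=[-0.6665; -0.2725]  nu=[-0.7698]  x^+=[-1.2260, -0.2130]  P^+=[0.1672 -0.1519; -0.1519 0.8438]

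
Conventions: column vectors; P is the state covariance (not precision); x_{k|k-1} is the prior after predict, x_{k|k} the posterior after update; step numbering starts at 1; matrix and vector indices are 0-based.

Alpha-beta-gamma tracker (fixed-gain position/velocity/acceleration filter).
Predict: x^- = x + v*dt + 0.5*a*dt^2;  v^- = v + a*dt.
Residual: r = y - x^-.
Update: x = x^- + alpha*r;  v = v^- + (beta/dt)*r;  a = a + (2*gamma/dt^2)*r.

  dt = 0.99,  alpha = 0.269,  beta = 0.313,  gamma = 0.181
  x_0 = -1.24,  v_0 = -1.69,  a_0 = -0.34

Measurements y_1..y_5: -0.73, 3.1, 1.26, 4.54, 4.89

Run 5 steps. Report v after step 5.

step 1: x_pred=-3.0797  r=2.3497  x^+=-2.4476  v^+=-1.2837  a^+=0.5279
step 2: x_pred=-3.4598  r=6.5598  x^+=-1.6952  v^+=1.3128  a^+=2.9507
step 3: x_pred=1.0505  r=0.2095  x^+=1.1068  v^+=4.3003  a^+=3.0281
step 4: x_pred=6.8481  r=-2.3081  x^+=6.2272  v^+=6.5684  a^+=2.1756
step 5: x_pred=13.7961  r=-8.9061  x^+=11.4004  v^+=5.9065  a^+=-1.1139

v_post = 5.9065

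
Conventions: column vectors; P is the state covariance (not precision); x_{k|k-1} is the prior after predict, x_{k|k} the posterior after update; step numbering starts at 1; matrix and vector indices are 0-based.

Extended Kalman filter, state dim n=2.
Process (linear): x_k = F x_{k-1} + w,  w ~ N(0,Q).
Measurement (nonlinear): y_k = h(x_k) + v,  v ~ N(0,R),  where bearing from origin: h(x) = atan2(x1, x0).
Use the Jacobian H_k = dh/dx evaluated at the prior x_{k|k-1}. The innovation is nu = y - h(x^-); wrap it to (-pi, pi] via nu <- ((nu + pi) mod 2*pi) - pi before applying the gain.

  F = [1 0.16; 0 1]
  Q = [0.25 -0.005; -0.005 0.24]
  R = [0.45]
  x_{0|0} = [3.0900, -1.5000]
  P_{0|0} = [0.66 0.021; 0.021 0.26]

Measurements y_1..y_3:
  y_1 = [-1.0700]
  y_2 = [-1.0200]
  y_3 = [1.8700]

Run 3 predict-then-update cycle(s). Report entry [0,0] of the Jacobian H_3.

step 1: x^-=[2.8500, -1.5000]  P^-=[0.9234 0.0576; 0.0576 0.5000]  H_jac=[0.1446 0.2748]  S=[0.5116]  K=[0.2919; 0.2848]  nu=[-0.5855]  x^+=[2.6791, -1.6668]  P^+=[0.8798 0.0151; 0.0151 0.4585]
step 2: x^-=[2.4124, -1.6668]  P^-=[1.1463 0.0834; 0.0834 0.6985]  H_jac=[0.1939 0.2806]  S=[0.5571]  K=[0.4409; 0.3808]  nu=[-0.4154]  x^+=[2.2293, -1.8249]  P^+=[1.0380 -0.0101; -0.0101 0.6177]
step 3: x^-=[1.9373, -1.8249]  P^-=[1.3006 0.0837; 0.0837 0.8577]  H_jac=[0.2576 0.2735]  S=[0.6123]  K=[0.5847; 0.4183]  nu=[2.6256]  x^+=[3.4723, -0.7265]  P^+=[1.0913 -0.0660; -0.0660 0.7506]

H_jac[0,0] = 0.2576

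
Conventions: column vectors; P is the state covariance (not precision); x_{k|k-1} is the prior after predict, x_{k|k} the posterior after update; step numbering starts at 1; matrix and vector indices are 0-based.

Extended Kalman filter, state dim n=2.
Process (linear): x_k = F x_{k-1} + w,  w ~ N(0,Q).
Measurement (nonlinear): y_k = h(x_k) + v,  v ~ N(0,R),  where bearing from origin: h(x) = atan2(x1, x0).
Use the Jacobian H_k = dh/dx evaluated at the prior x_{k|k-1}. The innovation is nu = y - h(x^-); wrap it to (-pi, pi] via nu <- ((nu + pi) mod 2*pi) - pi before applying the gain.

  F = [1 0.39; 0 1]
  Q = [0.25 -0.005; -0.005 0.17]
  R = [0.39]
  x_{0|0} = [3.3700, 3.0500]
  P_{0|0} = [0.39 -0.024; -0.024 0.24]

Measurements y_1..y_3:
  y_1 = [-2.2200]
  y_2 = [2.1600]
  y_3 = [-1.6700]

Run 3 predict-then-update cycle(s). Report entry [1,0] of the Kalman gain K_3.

step 1: x^-=[4.5595, 3.0500]  P^-=[0.6578 0.0646; 0.0646 0.4100]  H_jac=[-0.1014 0.1515]  S=[0.4042]  K=[-0.1407; 0.1375]  nu=[-2.8096]  x^+=[4.9549, 2.6637]  P^+=[0.6498 0.0724; 0.0724 0.4024]
step 2: x^-=[5.9937, 2.6637]  P^-=[1.0175 0.2243; 0.2243 0.5724]  H_jac=[-0.0619 0.1393]  S=[0.4011]  K=[-0.0791; 0.1642]  nu=[1.7418]  x^+=[5.8559, 2.9496]  P^+=[1.0150 0.2296; 0.2296 0.5615]
step 3: x^-=[7.0063, 2.9496]  P^-=[1.5294 0.4436; 0.4436 0.7315]  H_jac=[-0.0510 0.1212]  S=[0.3992]  K=[-0.0608; 0.1654]  nu=[-2.0685]  x^+=[7.1321, 2.6074]  P^+=[1.5279 0.4476; 0.4476 0.7206]

K[1,0] = 0.1654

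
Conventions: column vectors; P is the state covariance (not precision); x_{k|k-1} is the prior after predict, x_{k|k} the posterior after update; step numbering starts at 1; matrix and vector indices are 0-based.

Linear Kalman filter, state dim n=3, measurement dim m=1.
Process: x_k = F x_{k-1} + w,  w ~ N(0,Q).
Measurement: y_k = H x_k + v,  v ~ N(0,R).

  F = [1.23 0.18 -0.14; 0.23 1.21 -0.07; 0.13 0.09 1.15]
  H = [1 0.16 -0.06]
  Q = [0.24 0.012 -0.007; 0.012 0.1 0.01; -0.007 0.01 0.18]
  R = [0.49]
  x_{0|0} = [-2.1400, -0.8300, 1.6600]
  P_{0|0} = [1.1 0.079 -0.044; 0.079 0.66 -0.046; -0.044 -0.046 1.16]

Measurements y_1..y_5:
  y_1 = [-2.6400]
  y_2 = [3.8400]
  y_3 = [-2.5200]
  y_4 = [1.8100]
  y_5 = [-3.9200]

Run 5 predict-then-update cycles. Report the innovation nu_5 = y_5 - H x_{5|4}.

step 1: x^-=[-3.0140, -1.6127, 1.5561]  P^-=[2.0008 0.6127 -0.0670; 0.6127 1.1834 -0.0395; -0.0670 -0.0395 1.7172]  S=[2.7321]  K=[0.7697; 0.2944; -0.0645]  nu=[0.7254]  x^+=[-2.4557, -1.3991, 1.5093]  P^+=[0.3823 -0.0064 0.0687; -0.0064 0.9465 0.0124; 0.0687 0.0124 1.7058]
step 2: x^-=[-3.4836, -2.3634, 1.2905]  P^-=[0.8553 0.3228 -0.1076; 0.3228 1.5065 0.0208; -0.1076 0.0208 2.4731]  S=[1.5086]  K=[0.6055; 0.3729; -0.1675]  nu=[7.7792]  x^+=[1.2265, 0.5376, -0.0125]  P^+=[0.3023 -0.0178 0.0454; -0.0178 1.2967 0.1150; 0.0454 0.1150 2.4307]
step 3: x^-=[1.6071, 0.9335, 0.1934]  P^-=[0.7576 0.3502 -0.2457; 0.3502 1.9955 0.1323; -0.2457 0.1323 3.4472]  S=[1.4501]  K=[0.5713; 0.4562; -0.2975]  nu=[-4.2649]  x^+=[-0.8292, -1.0120, 1.4621]  P^+=[0.2844 -0.0277 0.0007; -0.0277 1.6937 0.3291; 0.0007 0.3291 3.3189]
step 4: x^-=[-1.4068, -1.5176, 1.4825]  P^-=[0.7611 0.3915 -0.4072; 0.3915 2.5399 0.3869; -0.4072 0.3869 4.6554]  S=[1.4996]  K=[0.5656; 0.5166; -0.4165]  nu=[3.5486]  x^+=[0.6002, 0.3155, 0.0045]  P^+=[0.2814 -0.0467 -0.0539; -0.0467 2.1397 0.7095; -0.0539 0.7095 4.3953]
step 5: x^-=[0.7945, 0.5195, 0.1116]  P^-=[0.7833 0.4066 -0.5786; 0.4066 3.1247 0.8584; -0.5786 0.8584 6.1445]  S=[1.5585]  K=[0.5666; 0.5486; -0.5197]  nu=[-4.7909]  x^+=[-1.9202, -2.1089, 2.6013]  P^+=[0.2829 -0.0779 -0.1197; -0.0779 2.6556 1.3027; -0.1197 1.3027 5.7236]

innov = [-4.7909]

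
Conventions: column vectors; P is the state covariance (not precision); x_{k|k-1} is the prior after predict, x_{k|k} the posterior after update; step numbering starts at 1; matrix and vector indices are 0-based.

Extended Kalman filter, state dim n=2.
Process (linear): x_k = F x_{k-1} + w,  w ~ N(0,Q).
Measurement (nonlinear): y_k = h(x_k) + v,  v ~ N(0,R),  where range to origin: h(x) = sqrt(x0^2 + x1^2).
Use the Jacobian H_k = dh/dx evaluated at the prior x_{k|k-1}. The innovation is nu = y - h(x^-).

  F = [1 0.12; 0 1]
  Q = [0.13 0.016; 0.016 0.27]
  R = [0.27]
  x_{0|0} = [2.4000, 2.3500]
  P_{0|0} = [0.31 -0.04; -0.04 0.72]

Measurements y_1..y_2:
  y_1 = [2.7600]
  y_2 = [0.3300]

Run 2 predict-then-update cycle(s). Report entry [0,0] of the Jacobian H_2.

step 1: x^-=[2.6820, 2.3500]  P^-=[0.4408 0.0624; 0.0624 0.9900]  H_jac=[0.7521 0.6590]  S=[1.0112]  K=[0.3685; 0.6916]  nu=[-0.8059]  x^+=[2.3850, 1.7926]  P^+=[0.3034 -0.1953; -0.1953 0.5063]
step 2: x^-=[2.6001, 1.7926]  P^-=[0.3939 -0.1186; -0.1186 0.7763]  H_jac=[0.8233 0.5676]  S=[0.6762]  K=[0.3800; 0.5072]  nu=[-2.8282]  x^+=[1.5255, 0.3581]  P^+=[0.2962 -0.2489; -0.2489 0.6023]

H_jac[0,0] = 0.8233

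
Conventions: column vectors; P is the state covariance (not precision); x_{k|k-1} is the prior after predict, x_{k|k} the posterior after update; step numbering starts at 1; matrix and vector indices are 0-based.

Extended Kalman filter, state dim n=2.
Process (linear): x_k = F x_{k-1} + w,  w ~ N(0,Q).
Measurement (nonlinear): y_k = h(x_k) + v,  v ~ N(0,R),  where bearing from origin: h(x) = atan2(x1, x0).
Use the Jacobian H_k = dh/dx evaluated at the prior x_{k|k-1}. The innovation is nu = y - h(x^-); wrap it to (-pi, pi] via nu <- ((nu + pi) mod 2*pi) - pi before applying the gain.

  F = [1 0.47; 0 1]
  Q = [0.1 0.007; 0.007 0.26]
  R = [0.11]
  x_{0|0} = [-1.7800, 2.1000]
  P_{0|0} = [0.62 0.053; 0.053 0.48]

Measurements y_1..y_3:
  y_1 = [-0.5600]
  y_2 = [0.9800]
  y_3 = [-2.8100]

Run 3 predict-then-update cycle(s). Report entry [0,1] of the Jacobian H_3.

H_jac[0,1] = 0.1129

step 1: x^-=[-0.7930, 2.1000]  P^-=[0.8759 0.2856; 0.2856 0.7400]  H_jac=[-0.4168 -0.1574]  S=[0.3179]  K=[-1.2895; -0.7407]  nu=[-2.4919]  x^+=[2.4203, 3.9457]  P^+=[0.3472 -0.0181; -0.0181 0.5656]
step 2: x^-=[4.2748, 3.9457]  P^-=[0.5551 0.2548; 0.2548 0.8256]  H_jac=[-0.1166 0.1263]  S=[0.1232]  K=[-0.2641; 0.6053]  nu=[0.2346]  x^+=[4.2129, 4.0878]  P^+=[0.5465 0.2744; 0.2744 0.7804]
step 3: x^-=[6.1341, 4.0878]  P^-=[1.0769 0.6483; 0.6483 1.0404]  H_jac=[-0.0752 0.1129]  S=[0.1183]  K=[-0.0662; 0.5804]  nu=[2.8854]  x^+=[5.9431, 5.7624]  P^+=[1.0764 0.6528; 0.6528 1.0006]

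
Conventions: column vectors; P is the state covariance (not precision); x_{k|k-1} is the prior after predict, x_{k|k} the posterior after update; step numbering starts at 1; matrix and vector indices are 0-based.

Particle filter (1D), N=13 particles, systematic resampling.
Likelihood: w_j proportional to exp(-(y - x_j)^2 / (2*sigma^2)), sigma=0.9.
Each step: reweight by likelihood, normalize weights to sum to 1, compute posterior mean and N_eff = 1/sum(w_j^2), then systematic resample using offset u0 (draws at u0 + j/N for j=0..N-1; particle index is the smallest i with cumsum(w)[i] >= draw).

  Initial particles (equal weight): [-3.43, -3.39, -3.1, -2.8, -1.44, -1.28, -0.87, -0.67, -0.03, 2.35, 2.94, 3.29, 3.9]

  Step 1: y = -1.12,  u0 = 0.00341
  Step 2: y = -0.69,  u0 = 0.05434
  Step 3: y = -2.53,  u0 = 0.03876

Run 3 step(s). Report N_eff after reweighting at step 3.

N_eff = 9.8055

step 1: w=[0.0081, 0.0091, 0.0194, 0.0381, 0.2045, 0.2144, 0.2096, 0.1922, 0.1046, 0.0001, 0.0000, 0.0000, 0.0000]  mean=-1.1080  Neff=5.5083  idx=[0, 4, 4, 4, 5, 5, 5, 6, 6, 6, 7, 7, 8]
step 2: w=[0.0009, 0.0689, 0.0689, 0.0689, 0.0787, 0.0787, 0.0787, 0.0956, 0.0956, 0.0956, 0.0975, 0.0975, 0.0745]  mean=-0.9854  Neff=11.7931  idx=[1, 2, 4, 4, 5, 6, 7, 8, 9, 10, 10, 11, 12]
step 3: w=[0.1409, 0.1409, 0.1118, 0.1118, 0.1118, 0.1118, 0.0535, 0.0535, 0.0535, 0.0347, 0.0347, 0.0347, 0.0062]  mean=-1.1880  Neff=9.8055  idx=[0, 0, 1, 1, 2, 3, 3, 4, 5, 6, 7, 8, 11]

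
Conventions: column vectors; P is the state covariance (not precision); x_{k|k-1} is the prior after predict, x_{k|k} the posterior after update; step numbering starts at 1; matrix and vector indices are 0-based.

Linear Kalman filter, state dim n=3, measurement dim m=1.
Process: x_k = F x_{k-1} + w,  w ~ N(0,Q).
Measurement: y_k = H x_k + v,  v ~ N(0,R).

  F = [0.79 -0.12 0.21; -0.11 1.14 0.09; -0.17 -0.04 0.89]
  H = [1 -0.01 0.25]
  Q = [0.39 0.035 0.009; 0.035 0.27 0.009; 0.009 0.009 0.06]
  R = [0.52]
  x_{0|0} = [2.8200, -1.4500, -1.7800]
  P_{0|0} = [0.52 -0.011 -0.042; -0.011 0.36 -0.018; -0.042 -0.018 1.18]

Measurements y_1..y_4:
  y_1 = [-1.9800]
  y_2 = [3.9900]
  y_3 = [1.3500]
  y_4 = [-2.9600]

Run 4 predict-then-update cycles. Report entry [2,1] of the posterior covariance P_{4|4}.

P_post[2,1] = 0.2804

step 1: x^-=[2.0280, -2.1234, -2.0056]  P^-=[0.7608 -0.0533 0.1356; -0.0533 0.7536 0.0855; 0.1356 0.0855 1.0241]  S=[1.4133]  K=[0.5627; -0.0279; 0.2765]  nu=[-3.5278]  x^+=[0.0430, -2.0248, -2.9810]  P^+=[0.3133 -0.0311 -0.0843; -0.0311 0.7525 0.0964; -0.0843 0.0964 0.9161]
step 2: x^-=[-0.3491, -2.5813, -2.5794]  P^-=[0.6099 -0.0883 0.0747; -0.0883 1.2884 0.1668; 0.0747 0.1668 0.8141]  S=[1.2192]  K=[0.5163; -0.0488; 0.2269]  nu=[4.9581]  x^+=[2.2107, -2.8232, -1.4546]  P^+=[0.2849 -0.0576 -0.0681; -0.0576 1.2855 0.1803; -0.0681 0.1803 0.7513]
step 3: x^-=[1.7798, -3.5925, -1.5575]  P^-=[0.5987 -0.1661 0.0518; -0.1661 2.0030 0.2168; 0.0518 0.2168 0.6724]  S=[1.1891]  K=[0.5158; -0.1109; 0.1831]  nu=[-0.0763]  x^+=[1.7404, -3.5841, -1.5714]  P^+=[0.2824 -0.0980 -0.0605; -0.0980 1.9883 0.2409; -0.0605 0.2409 0.6325]
step 4: x^-=[1.4750, -4.4187, -1.5511]  P^-=[0.6091 -0.2870 0.0318; -0.2870 2.9378 0.2433; 0.0318 0.2433 0.5722]  S=[1.1856]  K=[0.5229; -0.2156; 0.1454]  nu=[-4.0914]  x^+=[-0.6644, -3.5368, -2.1461]  P^+=[0.2850 -0.1534 -0.0584; -0.1534 2.8827 0.2804; -0.0584 0.2804 0.5471]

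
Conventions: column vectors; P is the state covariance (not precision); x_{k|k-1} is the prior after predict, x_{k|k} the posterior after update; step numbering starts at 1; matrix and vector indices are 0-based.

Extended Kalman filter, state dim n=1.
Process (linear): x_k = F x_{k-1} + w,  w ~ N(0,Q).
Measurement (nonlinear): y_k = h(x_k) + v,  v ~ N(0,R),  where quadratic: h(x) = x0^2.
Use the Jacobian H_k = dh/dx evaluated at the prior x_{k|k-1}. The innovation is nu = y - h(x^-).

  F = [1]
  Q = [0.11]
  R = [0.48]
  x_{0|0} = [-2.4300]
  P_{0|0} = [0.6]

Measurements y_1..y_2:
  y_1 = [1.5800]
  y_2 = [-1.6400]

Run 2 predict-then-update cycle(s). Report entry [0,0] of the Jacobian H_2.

H_jac[0,0] = -3.1297

step 1: x^-=[-2.4300]  P^-=[0.7100]  H_jac=[-4.8600]  S=[17.2499]  K=[-0.2000]  nu=[-4.3249]  x^+=[-1.5649]  P^+=[0.0198]
step 2: x^-=[-1.5649]  P^-=[0.1298]  H_jac=[-3.1297]  S=[1.7510]  K=[-0.2319]  nu=[-4.0888]  x^+=[-0.6166]  P^+=[0.0356]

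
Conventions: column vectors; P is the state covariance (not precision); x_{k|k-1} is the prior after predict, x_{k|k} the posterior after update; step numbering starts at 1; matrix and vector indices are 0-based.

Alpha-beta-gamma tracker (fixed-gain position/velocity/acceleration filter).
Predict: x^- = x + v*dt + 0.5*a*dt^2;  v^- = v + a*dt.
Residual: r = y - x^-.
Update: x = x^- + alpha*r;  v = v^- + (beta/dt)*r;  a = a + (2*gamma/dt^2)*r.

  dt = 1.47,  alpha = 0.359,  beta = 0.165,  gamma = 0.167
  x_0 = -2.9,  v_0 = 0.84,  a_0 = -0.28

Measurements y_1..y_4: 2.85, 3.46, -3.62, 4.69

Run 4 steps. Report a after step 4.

step 1: x_pred=-1.9677  r=4.8177  x^+=-0.2382  v^+=0.9692  a^+=0.4647
step 2: x_pred=1.6885  r=1.7715  x^+=2.3245  v^+=1.8510  a^+=0.7385
step 3: x_pred=5.8434  r=-9.4634  x^+=2.4460  v^+=1.8744  a^+=-0.7243
step 4: x_pred=4.4188  r=0.2712  x^+=4.5162  v^+=0.8401  a^+=-0.6823

a_post = -0.6823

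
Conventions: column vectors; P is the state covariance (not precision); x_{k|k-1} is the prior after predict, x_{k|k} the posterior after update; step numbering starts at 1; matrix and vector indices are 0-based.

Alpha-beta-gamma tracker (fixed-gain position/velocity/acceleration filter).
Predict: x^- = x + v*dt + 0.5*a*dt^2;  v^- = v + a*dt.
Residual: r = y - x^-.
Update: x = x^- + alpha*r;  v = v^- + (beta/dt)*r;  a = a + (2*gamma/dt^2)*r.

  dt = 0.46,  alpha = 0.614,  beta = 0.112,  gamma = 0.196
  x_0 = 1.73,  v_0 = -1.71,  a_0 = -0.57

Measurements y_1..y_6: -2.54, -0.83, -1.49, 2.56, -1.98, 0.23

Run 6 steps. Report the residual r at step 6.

resid = -2.2441

step 1: x_pred=0.8831  r=-3.4231  x^+=-1.2187  v^+=-2.8056  a^+=-6.9115
step 2: x_pred=-3.2405  r=2.4105  x^+=-1.7605  v^+=-5.3980  a^+=-2.4459
step 3: x_pred=-4.5023  r=3.0123  x^+=-2.6528  v^+=-5.7897  a^+=3.1346
step 4: x_pred=-4.9844  r=7.5444  x^+=-0.3521  v^+=-2.5109  a^+=17.1109
step 5: x_pred=0.3032  r=-2.2832  x^+=-1.0987  v^+=4.8043  a^+=12.8812
step 6: x_pred=2.4741  r=-2.2441  x^+=1.0962  v^+=10.1832  a^+=8.7238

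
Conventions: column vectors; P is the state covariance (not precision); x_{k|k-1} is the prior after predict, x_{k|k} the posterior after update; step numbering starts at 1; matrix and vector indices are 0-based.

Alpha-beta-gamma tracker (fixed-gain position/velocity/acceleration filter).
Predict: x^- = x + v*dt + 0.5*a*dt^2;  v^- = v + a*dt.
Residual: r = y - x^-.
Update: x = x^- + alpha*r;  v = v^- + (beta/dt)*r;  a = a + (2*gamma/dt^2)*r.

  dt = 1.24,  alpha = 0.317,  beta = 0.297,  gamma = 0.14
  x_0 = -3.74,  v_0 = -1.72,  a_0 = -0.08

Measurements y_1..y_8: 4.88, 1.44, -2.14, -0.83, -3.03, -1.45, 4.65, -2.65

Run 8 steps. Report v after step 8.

step 1: x_pred=-5.9343  r=10.8143  x^+=-2.5062  v^+=0.7710  a^+=1.8893
step 2: x_pred=-0.0976  r=1.5376  x^+=0.3898  v^+=3.4820  a^+=2.1693
step 3: x_pred=6.3753  r=-8.5153  x^+=3.6759  v^+=4.1324  a^+=0.6187
step 4: x_pred=9.2758  r=-10.1058  x^+=6.0722  v^+=2.4791  a^+=-1.2216
step 5: x_pred=8.2071  r=-11.2371  x^+=4.6449  v^+=-1.7272  a^+=-3.2679
step 6: x_pred=-0.0092  r=-1.4408  x^+=-0.4659  v^+=-6.1245  a^+=-3.5303
step 7: x_pred=-10.7744  r=15.4244  x^+=-5.8849  v^+=-6.8077  a^+=-0.7215
step 8: x_pred=-14.8811  r=12.2311  x^+=-11.0038  v^+=-4.7728  a^+=1.5058

v_post = -4.7728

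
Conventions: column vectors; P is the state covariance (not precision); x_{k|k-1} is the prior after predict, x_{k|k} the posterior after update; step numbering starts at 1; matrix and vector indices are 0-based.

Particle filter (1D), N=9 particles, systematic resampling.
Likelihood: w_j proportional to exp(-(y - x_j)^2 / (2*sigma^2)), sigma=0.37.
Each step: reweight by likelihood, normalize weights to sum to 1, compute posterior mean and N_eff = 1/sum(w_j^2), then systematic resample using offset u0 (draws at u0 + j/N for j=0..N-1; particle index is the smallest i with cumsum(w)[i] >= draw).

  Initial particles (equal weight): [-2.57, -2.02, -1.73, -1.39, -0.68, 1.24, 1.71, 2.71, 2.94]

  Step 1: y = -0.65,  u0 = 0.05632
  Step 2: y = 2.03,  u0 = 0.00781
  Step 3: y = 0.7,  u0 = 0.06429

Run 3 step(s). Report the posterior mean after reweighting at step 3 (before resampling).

step 1: w=[0.0000, 0.0009, 0.0123, 0.1180, 0.8688, 0.0000, 0.0000, 0.0000, 0.0000]  mean=-0.7779  Neff=1.3006  idx=[3, 4, 4, 4, 4, 4, 4, 4, 4]
step 2: w=[0.0000, 0.1250, 0.1250, 0.1250, 0.1250, 0.1250, 0.1250, 0.1250, 0.1250]  mean=-0.6800  Neff=8.0000  idx=[1, 1, 2, 3, 4, 5, 6, 7, 8]
step 3: w=[0.1111, 0.1111, 0.1111, 0.1111, 0.1111, 0.1111, 0.1111, 0.1111, 0.1111]  mean=-0.6800  Neff=9.0000  idx=[0, 1, 2, 3, 4, 5, 6, 7, 8]

post_mean = -0.6800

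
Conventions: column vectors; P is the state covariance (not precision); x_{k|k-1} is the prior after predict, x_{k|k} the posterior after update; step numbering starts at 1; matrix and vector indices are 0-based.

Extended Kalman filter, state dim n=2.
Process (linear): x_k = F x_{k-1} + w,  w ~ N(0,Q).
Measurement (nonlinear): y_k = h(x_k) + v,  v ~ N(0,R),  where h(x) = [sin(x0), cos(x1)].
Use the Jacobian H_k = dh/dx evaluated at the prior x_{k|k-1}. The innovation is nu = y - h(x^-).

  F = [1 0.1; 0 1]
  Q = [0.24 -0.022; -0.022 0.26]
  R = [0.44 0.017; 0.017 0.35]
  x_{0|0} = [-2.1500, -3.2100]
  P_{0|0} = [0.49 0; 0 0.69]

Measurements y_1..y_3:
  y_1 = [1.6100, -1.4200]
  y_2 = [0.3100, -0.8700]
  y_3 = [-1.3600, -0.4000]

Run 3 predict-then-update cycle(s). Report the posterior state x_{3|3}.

x_post = [-3.0387, -3.1041]

step 1: x^-=[-2.4710, -3.2100]  P^-=[0.7369 0.0470; 0.0470 0.9500]  H_jac=[-0.7835 0.0000; 0.0000 -0.0684]  S=[0.8923 0.0195; 0.0195 0.3544]  K=[-0.6476 0.0266; -0.0373 -0.1812]  nu=[2.2315, -0.4223]  x^+=[-3.9273, -3.2167]  P^+=[0.3631 0.0249; 0.0249 0.9369]
step 2: x^-=[-4.2490, -3.2167]  P^-=[0.6175 0.0966; 0.0966 1.1969]  H_jac=[-0.4470 0.0000; 0.0000 -0.0751]  S=[0.5634 0.0202; 0.0202 0.3567]  K=[-0.4902 0.0075; -0.0677 -0.2480]  nu=[-0.5845, 0.1272]  x^+=[-3.9615, -3.2087]  P^+=[0.4822 0.0761; 0.0761 1.1717]
step 3: x^-=[-4.2823, -3.2087]  P^-=[0.7491 0.1712; 0.1712 1.4317]  H_jac=[-0.4169 0.0000; 0.0000 -0.0671]  S=[0.5702 0.0218; 0.0218 0.3564]  K=[-0.5478 0.0013; -0.1152 -0.2623]  nu=[-2.2689, 0.5977]  x^+=[-3.0387, -3.1041]  P^+=[0.5781 0.1323; 0.1323 1.3983]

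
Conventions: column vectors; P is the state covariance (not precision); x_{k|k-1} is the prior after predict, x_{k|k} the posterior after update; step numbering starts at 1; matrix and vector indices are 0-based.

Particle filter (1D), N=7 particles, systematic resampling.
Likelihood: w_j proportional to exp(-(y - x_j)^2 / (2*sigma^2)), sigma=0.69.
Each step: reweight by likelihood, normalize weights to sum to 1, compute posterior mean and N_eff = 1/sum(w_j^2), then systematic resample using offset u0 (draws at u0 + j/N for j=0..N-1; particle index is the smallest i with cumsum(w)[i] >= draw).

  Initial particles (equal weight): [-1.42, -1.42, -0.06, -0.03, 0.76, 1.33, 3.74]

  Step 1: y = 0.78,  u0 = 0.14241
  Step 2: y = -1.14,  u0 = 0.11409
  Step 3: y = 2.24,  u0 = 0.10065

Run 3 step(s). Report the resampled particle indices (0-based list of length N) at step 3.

step 1: w=[0.0023, 0.0023, 0.1753, 0.1847, 0.3677, 0.2677, 0.0000]  mean=0.6131  Neff=3.6803  idx=[2, 3, 4, 4, 4, 5, 5]
step 2: w=[0.4598, 0.4291, 0.0353, 0.0353, 0.0353, 0.0026, 0.0026]  mean=0.0469  Neff=2.5045  idx=[0, 0, 0, 1, 1, 1, 4]
step 3: w=[0.0309, 0.0309, 0.0309, 0.0357, 0.0357, 0.0357, 0.8004]  mean=0.5995  Neff=1.5448  idx=[3, 6, 6, 6, 6, 6, 6]

resampled_idx = [3, 6, 6, 6, 6, 6, 6]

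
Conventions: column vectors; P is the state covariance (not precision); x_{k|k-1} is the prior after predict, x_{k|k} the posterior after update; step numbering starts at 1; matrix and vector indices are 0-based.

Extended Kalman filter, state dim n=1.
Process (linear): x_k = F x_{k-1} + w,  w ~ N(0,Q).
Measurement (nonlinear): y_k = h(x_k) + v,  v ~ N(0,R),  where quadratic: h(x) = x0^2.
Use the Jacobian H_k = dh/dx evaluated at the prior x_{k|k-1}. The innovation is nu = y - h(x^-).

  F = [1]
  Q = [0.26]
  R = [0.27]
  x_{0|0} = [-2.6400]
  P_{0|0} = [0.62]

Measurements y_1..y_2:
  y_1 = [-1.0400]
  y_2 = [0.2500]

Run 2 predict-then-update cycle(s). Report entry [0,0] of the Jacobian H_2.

H_jac[0,0] = -2.2791

step 1: x^-=[-2.6400]  P^-=[0.8800]  H_jac=[-5.2800]  S=[24.8030]  K=[-0.1873]  nu=[-8.0096]  x^+=[-1.1395]  P^+=[0.0096]
step 2: x^-=[-1.1395]  P^-=[0.2696]  H_jac=[-2.2791]  S=[1.6703]  K=[-0.3678]  nu=[-1.0486]  x^+=[-0.7538]  P^+=[0.0436]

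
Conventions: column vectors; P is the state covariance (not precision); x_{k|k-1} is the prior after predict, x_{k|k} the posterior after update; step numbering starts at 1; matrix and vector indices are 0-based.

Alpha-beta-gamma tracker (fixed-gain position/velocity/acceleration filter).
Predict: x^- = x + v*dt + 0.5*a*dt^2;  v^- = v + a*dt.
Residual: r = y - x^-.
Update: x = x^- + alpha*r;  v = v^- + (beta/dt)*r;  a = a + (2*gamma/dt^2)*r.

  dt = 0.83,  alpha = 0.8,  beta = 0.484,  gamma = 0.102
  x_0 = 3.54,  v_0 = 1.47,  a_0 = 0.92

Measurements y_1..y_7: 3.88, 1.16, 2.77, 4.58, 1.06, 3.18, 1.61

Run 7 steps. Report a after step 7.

step 1: x_pred=5.0770  r=-1.1970  x^+=4.1194  v^+=1.5356  a^+=0.5655
step 2: x_pred=5.5887  r=-4.4287  x^+=2.0457  v^+=-0.5776  a^+=-0.7459
step 3: x_pred=1.3095  r=1.4605  x^+=2.4779  v^+=-0.3450  a^+=-0.3134
step 4: x_pred=2.0836  r=2.4964  x^+=4.0807  v^+=0.8506  a^+=0.4258
step 5: x_pred=4.9334  r=-3.8734  x^+=1.8347  v^+=-1.0547  a^+=-0.7212
step 6: x_pred=0.7109  r=2.4691  x^+=2.6862  v^+=-0.2134  a^+=0.0100
step 7: x_pred=2.5125  r=-0.9025  x^+=1.7905  v^+=-0.7314  a^+=-0.2573

a_post = -0.2573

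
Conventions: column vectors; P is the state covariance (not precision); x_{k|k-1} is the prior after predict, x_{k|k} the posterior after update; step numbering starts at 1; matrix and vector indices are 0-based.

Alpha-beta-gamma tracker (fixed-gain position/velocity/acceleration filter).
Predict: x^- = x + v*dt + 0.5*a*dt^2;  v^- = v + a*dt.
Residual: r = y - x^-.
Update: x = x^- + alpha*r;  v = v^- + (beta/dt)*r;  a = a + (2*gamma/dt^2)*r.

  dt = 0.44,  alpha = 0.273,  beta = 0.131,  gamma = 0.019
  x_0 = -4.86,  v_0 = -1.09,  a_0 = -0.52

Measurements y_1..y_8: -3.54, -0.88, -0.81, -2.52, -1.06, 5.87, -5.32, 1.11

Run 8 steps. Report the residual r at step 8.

step 1: x_pred=-5.3899  r=1.8499  x^+=-4.8849  v^+=-0.7680  a^+=-0.1569
step 2: x_pred=-5.2380  r=4.3580  x^+=-4.0483  v^+=0.4604  a^+=0.6985
step 3: x_pred=-3.7781  r=2.9681  x^+=-2.9678  v^+=1.6515  a^+=1.2811
step 4: x_pred=-2.1171  r=-0.4029  x^+=-2.2271  v^+=2.0952  a^+=1.2020
step 5: x_pred=-1.1889  r=0.1289  x^+=-1.1537  v^+=2.6624  a^+=1.2273
step 6: x_pred=0.1366  r=5.7334  x^+=1.7018  v^+=4.9095  a^+=2.3527
step 7: x_pred=4.0897  r=-9.4097  x^+=1.5209  v^+=3.1431  a^+=0.5057
step 8: x_pred=2.9528  r=-1.8428  x^+=2.4497  v^+=2.8170  a^+=0.1440

resid = -1.8428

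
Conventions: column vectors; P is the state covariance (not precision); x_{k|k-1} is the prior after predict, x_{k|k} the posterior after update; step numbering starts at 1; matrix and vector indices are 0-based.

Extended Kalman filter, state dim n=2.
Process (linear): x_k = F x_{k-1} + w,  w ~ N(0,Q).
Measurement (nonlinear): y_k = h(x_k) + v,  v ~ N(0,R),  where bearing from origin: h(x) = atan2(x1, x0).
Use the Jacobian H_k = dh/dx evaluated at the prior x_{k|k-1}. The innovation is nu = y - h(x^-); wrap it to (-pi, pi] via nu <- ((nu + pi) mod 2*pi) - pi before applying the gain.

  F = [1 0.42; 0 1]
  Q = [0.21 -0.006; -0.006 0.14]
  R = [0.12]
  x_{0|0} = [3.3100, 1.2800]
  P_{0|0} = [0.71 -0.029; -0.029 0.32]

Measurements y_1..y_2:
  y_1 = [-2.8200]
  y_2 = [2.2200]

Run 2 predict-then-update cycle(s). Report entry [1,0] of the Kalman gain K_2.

K[1,0] = 0.8227

step 1: x^-=[3.8476, 1.2800]  P^-=[0.9521 0.0994; 0.0994 0.4600]  H_jac=[-0.0778 0.2340]  S=[0.1473]  K=[-0.3452; 0.6781]  nu=[-3.1412]  x^+=[4.9319, -0.8499]  P^+=[0.9345 0.1339; 0.1339 0.3923]
step 2: x^-=[4.5749, -0.8499]  P^-=[1.3262 0.2926; 0.2926 0.5323]  H_jac=[0.0393 0.2113]  S=[0.1507]  K=[0.7559; 0.8227]  nu=[2.4037]  x^+=[6.3919, 1.1276]  P^+=[1.2401 0.1989; 0.1989 0.4303]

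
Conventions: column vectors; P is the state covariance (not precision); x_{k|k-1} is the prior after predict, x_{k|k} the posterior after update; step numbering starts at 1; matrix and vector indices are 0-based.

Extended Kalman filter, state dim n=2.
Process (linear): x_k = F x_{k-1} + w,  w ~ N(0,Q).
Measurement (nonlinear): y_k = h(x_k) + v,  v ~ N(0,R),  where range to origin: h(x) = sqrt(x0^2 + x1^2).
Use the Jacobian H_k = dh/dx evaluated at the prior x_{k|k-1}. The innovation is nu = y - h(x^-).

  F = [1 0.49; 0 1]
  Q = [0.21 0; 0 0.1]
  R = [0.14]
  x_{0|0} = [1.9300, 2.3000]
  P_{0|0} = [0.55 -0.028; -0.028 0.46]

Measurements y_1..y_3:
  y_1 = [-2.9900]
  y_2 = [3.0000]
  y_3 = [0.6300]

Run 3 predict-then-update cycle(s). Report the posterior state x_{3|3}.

step 1: x^-=[3.0570, 2.3000]  P^-=[0.8430 0.1974; 0.1974 0.5600]  H_jac=[0.7991 0.6012]  S=[1.0704]  K=[0.7402; 0.4619]  nu=[-6.8156]  x^+=[-1.9880, -0.8482]  P^+=[0.2565 -0.1686; -0.1686 0.3316]
step 2: x^-=[-2.4036, -0.8482]  P^-=[0.3809 -0.0061; -0.0061 0.4316]  H_jac=[-0.9430 -0.3328]  S=[0.5227]  K=[-0.6833; -0.2638]  nu=[0.4511]  x^+=[-2.7119, -0.9672]  P^+=[0.1368 -0.1003; -0.1003 0.3952]
step 3: x^-=[-3.1858, -0.9672]  P^-=[0.3434 0.0934; 0.0934 0.4952]  H_jac=[-0.9569 -0.2905]  S=[0.5482]  K=[-0.6490; -0.4254]  nu=[-2.6994]  x^+=[-1.4339, 0.1812]  P^+=[0.1126 -0.0580; -0.0580 0.3960]

x_post = [-1.4339, 0.1812]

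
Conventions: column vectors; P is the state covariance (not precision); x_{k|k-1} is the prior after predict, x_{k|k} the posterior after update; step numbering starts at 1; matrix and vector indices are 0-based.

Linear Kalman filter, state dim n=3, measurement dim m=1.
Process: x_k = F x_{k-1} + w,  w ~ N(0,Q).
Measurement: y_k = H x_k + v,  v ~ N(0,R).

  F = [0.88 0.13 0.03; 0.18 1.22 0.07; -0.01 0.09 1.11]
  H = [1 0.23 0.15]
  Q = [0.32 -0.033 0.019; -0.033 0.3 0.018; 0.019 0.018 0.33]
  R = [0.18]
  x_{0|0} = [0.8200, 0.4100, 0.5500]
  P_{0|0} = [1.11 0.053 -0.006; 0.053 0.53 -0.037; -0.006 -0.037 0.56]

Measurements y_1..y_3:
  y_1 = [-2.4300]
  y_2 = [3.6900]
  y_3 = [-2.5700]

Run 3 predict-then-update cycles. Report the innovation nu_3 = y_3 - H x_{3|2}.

innov = [-5.2254]

step 1: x^-=[0.7914, 0.6863, 0.6392]  P^-=[1.2006 0.2841 0.0269; 0.2841 1.1444 0.0664; 0.0269 0.0664 1.0170]  S=[1.6073]  K=[0.7901; 0.3467; 0.1212]  nu=[-3.4751]  x^+=[-1.9543, -0.5185, 0.2182]  P^+=[0.1972 -0.1562 -0.1269; -0.1562 0.9512 -0.0011; -0.1269 -0.0011 0.9934]
step 2: x^-=[-1.7806, -0.9691, 0.2150]  P^-=[0.4472 -0.0287 -0.0748; -0.0287 1.6550 0.1718; -0.0748 0.1718 1.5646]  S=[0.7262]  K=[0.5913; 0.5201; 0.2746]  nu=[5.6613]  x^+=[1.5669, 1.9754, 1.7695]  P^+=[0.1933 -0.2521 -0.1927; -0.2521 1.4585 0.0681; -0.1927 0.0681 1.5099]
step 3: x^-=[1.6888, 2.8159, 2.1263]  P^-=[0.4284 -0.0542 -0.1132; -0.0542 2.3806 0.3484; -0.1132 0.3484 2.2205]  S=[0.7495]  K=[0.5323; 0.7280; 0.4003]  nu=[-5.2254]  x^+=[-1.0929, -0.9882, 0.0344]  P^+=[0.2160 -0.3446 -0.2729; -0.3446 1.9834 0.1300; -0.2729 0.1300 2.1004]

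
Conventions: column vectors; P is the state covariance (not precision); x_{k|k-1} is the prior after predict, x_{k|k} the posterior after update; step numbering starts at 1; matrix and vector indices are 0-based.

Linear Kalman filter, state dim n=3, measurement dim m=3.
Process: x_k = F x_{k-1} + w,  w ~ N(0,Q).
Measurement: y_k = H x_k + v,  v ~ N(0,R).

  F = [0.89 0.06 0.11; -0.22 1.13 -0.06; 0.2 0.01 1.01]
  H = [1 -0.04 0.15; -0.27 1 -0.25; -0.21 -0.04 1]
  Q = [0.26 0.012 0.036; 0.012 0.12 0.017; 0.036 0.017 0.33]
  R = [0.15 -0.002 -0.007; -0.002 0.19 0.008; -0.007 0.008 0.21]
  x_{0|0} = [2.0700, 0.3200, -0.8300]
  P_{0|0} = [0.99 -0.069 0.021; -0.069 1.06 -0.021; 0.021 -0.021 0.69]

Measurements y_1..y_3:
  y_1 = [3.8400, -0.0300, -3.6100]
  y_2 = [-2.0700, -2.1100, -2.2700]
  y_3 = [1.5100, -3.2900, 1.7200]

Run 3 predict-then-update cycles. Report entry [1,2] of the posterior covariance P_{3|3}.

P_post[1,2] = 0.0341

step 1: x^-=[1.7702, -0.0440, -0.4211]  P^-=[1.0528 -0.1872 0.3061; -0.1872 1.5616 -0.1007; 0.3061 -0.1007 1.0814]  S=[1.3377 -0.6835 0.2436; -0.6835 2.0887 -0.3961; 0.2436 -0.3961 1.2166]  K=[0.8417 -0.0047 -0.0941; 0.2289 0.8855 0.1406; 0.2090 0.0026 0.7983]  nu=[2.1312, 0.3867, -2.8189]  x^+=[3.8273, 0.3898, -2.2248]  P^+=[0.1278 0.0318 0.0024; 0.0318 0.1898 0.0493; 0.0024 0.0493 0.1687]
step 2: x^-=[3.1850, -0.2680, -1.4777]  P^-=[0.3685 0.0360 0.0836; 0.0360 0.3467 0.0661; 0.0836 0.0661 0.5093]  S=[0.5519 -0.1117 0.0693; -0.1117 0.5542 -0.0709; 0.0693 -0.0709 0.6963]  K=[0.6916 -0.0210 -0.0642; 0.1711 0.6270 0.1109; 0.1945 -0.0249 0.6805]  nu=[-5.0440, -1.3515, -0.1342]  x^+=[-0.2665, -1.9934, -2.5165]  P^+=[0.1045 0.0234 0.0044; 0.0234 0.1354 0.0374; 0.0044 0.0374 0.1438]
step 3: x^-=[-0.6336, -2.0429, -2.6149]  P^-=[0.3489 0.0272 0.0775; 0.0272 0.2818 0.0521; 0.0775 0.0521 0.4835]  S=[0.5306 -0.1123 0.0645; -0.1123 0.4972 -0.0740; 0.0645 -0.0740 0.6730]  K=[0.6787 -0.0299 -0.0637; 0.1543 0.5757 0.1007; 0.1894 -0.0380 0.6687]  nu=[2.4541, -2.0719, 4.1201]  x^+=[0.8317, -2.4420, 0.6841]  P^+=[0.1026 0.0211 0.0040; 0.0211 0.1241 0.0341; 0.0040 0.0341 0.1410]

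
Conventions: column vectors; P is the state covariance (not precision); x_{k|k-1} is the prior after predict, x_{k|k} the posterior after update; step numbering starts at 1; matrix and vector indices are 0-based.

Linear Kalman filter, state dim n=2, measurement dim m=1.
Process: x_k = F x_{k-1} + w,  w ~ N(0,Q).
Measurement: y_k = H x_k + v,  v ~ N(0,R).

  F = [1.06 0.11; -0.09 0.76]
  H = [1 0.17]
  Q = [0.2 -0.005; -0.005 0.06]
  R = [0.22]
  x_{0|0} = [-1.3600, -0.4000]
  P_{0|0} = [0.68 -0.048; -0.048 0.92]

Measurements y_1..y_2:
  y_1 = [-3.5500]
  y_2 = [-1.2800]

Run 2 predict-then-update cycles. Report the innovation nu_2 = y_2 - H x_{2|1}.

step 1: x^-=[-1.4856, -0.1816]  P^-=[0.9640 -0.0312; -0.0312 0.6035]  S=[1.1908]  K=[0.8051; 0.0600]  nu=[-2.0335]  x^+=[-3.1227, -0.3036]  P^+=[0.1922 -0.0887; -0.0887 0.5992]
step 2: x^-=[-3.3435, 0.0503]  P^-=[0.4025 -0.0438; -0.0438 0.4198]  S=[0.6198]  K=[0.6375; 0.0445]  nu=[2.0549]  x^+=[-2.0335, 0.1417]  P^+=[0.1507 -0.0614; -0.0614 0.4185]

innov = [2.0549]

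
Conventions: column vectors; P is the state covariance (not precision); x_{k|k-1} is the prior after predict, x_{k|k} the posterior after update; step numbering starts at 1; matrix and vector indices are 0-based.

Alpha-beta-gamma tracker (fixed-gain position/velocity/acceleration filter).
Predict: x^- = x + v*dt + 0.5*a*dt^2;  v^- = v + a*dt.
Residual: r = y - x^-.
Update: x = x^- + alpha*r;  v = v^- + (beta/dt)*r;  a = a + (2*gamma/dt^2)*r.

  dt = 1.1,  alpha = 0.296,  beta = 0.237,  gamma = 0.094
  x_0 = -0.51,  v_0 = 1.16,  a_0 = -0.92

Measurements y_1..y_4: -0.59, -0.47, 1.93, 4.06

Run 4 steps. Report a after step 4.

a_post = 0.7369

step 1: x_pred=0.2094  r=-0.7994  x^+=-0.0272  v^+=-0.0242  a^+=-1.0442
step 2: x_pred=-0.6856  r=0.2156  x^+=-0.6218  v^+=-1.1264  a^+=-1.0107
step 3: x_pred=-2.4723  r=4.4023  x^+=-1.1692  v^+=-1.2897  a^+=-0.3267
step 4: x_pred=-2.7855  r=6.8455  x^+=-0.7593  v^+=-0.1742  a^+=0.7369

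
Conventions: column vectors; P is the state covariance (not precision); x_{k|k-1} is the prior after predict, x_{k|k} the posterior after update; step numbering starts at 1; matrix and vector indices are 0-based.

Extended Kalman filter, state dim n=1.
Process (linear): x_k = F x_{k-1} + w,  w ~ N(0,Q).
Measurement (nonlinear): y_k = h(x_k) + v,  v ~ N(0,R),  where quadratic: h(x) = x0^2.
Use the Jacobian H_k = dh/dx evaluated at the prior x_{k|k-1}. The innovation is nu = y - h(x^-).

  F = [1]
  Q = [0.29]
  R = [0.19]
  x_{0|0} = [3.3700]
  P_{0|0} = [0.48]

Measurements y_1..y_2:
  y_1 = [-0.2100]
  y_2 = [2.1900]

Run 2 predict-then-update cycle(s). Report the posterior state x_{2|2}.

x_post = [1.4995]

step 1: x^-=[3.3700]  P^-=[0.7700]  H_jac=[6.7400]  S=[35.1693]  K=[0.1476]  nu=[-11.5669]  x^+=[1.6631]  P^+=[0.0042]
step 2: x^-=[1.6631]  P^-=[0.2942]  H_jac=[3.3262]  S=[3.4445]  K=[0.2841]  nu=[-0.5759]  x^+=[1.4995]  P^+=[0.0162]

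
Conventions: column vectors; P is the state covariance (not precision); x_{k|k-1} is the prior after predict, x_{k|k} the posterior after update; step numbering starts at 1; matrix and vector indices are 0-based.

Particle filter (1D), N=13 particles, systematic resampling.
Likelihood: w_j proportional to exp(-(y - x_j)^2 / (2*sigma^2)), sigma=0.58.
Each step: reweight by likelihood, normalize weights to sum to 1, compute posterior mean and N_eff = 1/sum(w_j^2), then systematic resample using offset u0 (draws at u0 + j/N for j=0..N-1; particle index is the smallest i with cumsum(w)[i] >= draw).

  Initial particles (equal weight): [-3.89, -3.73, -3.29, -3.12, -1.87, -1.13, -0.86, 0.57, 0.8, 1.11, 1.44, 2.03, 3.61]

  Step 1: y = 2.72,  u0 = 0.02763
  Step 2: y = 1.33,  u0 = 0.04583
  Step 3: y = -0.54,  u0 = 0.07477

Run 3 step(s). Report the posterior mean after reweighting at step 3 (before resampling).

post_mean = 1.1850

step 1: w=[0.0000, 0.0000, 0.0000, 0.0000, 0.0000, 0.0000, 0.0000, 0.0011, 0.0046, 0.0232, 0.0957, 0.5386, 0.3368]  mean=2.4770  Neff=2.4198  idx=[9, 10, 11, 11, 11, 11, 11, 11, 11, 12, 12, 12, 12]
step 2: w=[0.1758, 0.1855, 0.0912, 0.0912, 0.0912, 0.0912, 0.0912, 0.0912, 0.0912, 0.0001, 0.0001, 0.0001, 0.0001]  mean=1.7593  Neff=8.0947  idx=[0, 0, 1, 1, 1, 2, 3, 4, 5, 6, 6, 7, 8]
step 3: w=[0.3952, 0.3952, 0.0666, 0.0666, 0.0666, 0.0012, 0.0012, 0.0012, 0.0012, 0.0012, 0.0012, 0.0012, 0.0012]  mean=1.1850  Neff=3.0710  idx=[0, 0, 0, 0, 0, 1, 1, 1, 1, 1, 2, 3, 11]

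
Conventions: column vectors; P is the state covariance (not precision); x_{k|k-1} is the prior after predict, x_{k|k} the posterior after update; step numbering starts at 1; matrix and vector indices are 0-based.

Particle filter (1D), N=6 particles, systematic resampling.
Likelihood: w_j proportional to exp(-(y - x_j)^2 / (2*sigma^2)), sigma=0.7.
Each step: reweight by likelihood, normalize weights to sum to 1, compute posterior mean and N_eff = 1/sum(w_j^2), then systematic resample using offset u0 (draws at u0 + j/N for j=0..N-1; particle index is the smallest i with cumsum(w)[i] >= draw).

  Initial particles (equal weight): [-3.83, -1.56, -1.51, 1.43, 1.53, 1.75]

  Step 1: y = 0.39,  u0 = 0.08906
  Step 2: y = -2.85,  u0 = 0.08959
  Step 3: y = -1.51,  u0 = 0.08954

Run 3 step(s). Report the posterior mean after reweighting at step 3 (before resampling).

post_mean = 1.4398

step 1: w=[0.0000, 0.0260, 0.0316, 0.4175, 0.3342, 0.1907]  mean=1.3537  Neff=3.0862  idx=[3, 3, 3, 4, 4, 5]
step 2: w=[0.2576, 0.2576, 0.2576, 0.1065, 0.1065, 0.0142]  mean=1.4558  Neff=4.5047  idx=[0, 0, 1, 2, 2, 4]
step 3: w=[0.1804, 0.1804, 0.1804, 0.1804, 0.1804, 0.0980]  mean=1.4398  Neff=5.8030  idx=[0, 1, 2, 3, 4, 5]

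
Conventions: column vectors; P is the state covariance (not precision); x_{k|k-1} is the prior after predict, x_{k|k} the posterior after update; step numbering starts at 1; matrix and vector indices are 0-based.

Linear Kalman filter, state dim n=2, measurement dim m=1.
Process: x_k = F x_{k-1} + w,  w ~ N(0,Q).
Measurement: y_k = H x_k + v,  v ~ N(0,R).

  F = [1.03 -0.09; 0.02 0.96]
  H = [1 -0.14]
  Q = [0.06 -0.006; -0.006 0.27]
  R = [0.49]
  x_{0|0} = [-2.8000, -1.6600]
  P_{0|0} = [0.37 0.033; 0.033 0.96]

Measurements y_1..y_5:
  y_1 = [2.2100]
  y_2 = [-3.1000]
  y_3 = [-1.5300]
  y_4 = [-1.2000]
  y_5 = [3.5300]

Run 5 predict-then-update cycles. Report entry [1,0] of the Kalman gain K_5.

K[1,0] = -0.4167

step 1: x^-=[-2.7346, -1.6496]  P^-=[0.4542 -0.0488; -0.0488 1.1562]  S=[0.9805]  K=[0.4702; -0.2148]  nu=[4.7137]  x^+=[-0.5183, -2.6621]  P^+=[0.2374 0.0503; 0.0503 1.1109]
step 2: x^-=[-0.2943, -2.5660]  P^-=[0.3116 -0.0475; -0.0475 1.2958]  S=[0.8403]  K=[0.3787; -0.2724]  nu=[-3.1650]  x^+=[-1.4929, -1.7038]  P^+=[0.1911 0.0392; 0.0392 1.2335]
step 3: x^-=[-1.3843, -1.6655]  P^-=[0.2654 -0.0699; -0.0699 1.4084]  S=[0.8026]  K=[0.3429; -0.3328]  nu=[-0.3789]  x^+=[-1.5142, -1.5395]  P^+=[0.1710 0.0217; 0.0217 1.3195]
step 4: x^-=[-1.4211, -1.5082]  P^-=[0.2481 -0.0951; -0.0951 1.4869]  S=[0.7939]  K=[0.3293; -0.3820]  nu=[0.0100]  x^+=[-1.4178, -1.5120]  P^+=[0.1620 0.0048; 0.0048 1.3711]
step 5: x^-=[-1.3243, -1.4798]  P^-=[0.2421 -0.1164; -0.1164 1.5338]  S=[0.7948]  K=[0.3251; -0.4167]  nu=[4.6471]  x^+=[0.1867, -3.4161]  P^+=[0.1581 -0.0087; -0.0087 1.3959]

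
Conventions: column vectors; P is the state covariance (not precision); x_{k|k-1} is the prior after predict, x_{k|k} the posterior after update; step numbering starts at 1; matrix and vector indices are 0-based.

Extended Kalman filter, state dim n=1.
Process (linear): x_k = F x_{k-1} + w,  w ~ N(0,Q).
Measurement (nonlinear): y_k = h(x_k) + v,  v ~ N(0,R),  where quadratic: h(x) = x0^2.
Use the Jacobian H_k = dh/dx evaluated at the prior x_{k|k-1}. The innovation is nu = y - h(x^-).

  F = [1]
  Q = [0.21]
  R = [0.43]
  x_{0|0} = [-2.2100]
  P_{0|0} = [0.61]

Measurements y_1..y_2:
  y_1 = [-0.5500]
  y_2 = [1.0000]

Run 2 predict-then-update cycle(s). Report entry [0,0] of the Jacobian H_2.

step 1: x^-=[-2.2100]  P^-=[0.8200]  H_jac=[-4.4200]  S=[16.4498]  K=[-0.2203]  nu=[-5.4341]  x^+=[-1.0127]  P^+=[0.0214]
step 2: x^-=[-1.0127]  P^-=[0.2314]  H_jac=[-2.0254]  S=[1.3794]  K=[-0.3398]  nu=[-0.0256]  x^+=[-1.0040]  P^+=[0.0721]

H_jac[0,0] = -2.0254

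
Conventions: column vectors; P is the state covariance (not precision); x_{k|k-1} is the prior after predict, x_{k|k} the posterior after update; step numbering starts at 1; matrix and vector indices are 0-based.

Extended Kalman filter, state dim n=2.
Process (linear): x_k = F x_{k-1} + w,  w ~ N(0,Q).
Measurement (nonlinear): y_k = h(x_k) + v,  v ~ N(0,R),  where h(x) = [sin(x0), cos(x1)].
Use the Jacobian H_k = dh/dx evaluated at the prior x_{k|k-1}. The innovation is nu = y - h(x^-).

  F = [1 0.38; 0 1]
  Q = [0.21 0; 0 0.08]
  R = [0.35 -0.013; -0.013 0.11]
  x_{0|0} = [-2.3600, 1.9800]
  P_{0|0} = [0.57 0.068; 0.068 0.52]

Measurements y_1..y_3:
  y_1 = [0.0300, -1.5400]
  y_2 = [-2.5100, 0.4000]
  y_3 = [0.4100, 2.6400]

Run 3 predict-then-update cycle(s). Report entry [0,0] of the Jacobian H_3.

step 1: x^-=[-1.6076, 1.9800]  P^-=[0.9068 0.2656; 0.2656 0.6000]  H_jac=[-0.0368 0.0000; 0.0000 -0.9174]  S=[0.3512 -0.0040; -0.0040 0.6150]  K=[-0.0996 -0.3969; -0.0381 -0.8953]  nu=[1.0293, -1.1421]  x^+=[-1.2568, 2.9633]  P^+=[0.8067 0.0462; 0.0462 0.1068]
step 2: x^-=[-0.1308, 2.9633]  P^-=[1.0673 0.0868; 0.0868 0.1868]  H_jac=[0.9915 0.0000; 0.0000 -0.1773]  S=[1.3991 -0.0283; -0.0283 0.1159]  K=[0.7573 0.0519; 0.0560 -0.2723]  nu=[-2.3796, 1.3841]  x^+=[-1.8611, 2.4533]  P^+=[0.2667 0.0233; 0.0233 0.1730]
step 3: x^-=[-0.9289, 2.4533]  P^-=[0.5194 0.0891; 0.0891 0.2530]  H_jac=[0.5987 0.0000; 0.0000 -0.6353]  S=[0.5362 -0.0469; -0.0469 0.2121]  K=[0.5676 -0.1413; 0.0339 -0.7502]  nu=[1.2110, 3.4123]  x^+=[-0.7237, -0.0658]  P^+=[0.3349 0.0361; 0.0361 0.1306]

H_jac[0,0] = 0.5987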